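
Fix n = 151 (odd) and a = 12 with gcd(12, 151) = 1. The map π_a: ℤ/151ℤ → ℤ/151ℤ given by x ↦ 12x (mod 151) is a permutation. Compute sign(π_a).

Orbit of 26 under x↦12x: [26, 10, 120, 81, 66, 37, 142]… (length divides ord_151(12)).
Cycle lengths of π_12 on ℤ/151ℤ: [150, 1]; 2 cycles in total.
sign(π) = (−1)^{n − #cycles} = (−1)^{151−2} = (−1)^149 = -1.

-1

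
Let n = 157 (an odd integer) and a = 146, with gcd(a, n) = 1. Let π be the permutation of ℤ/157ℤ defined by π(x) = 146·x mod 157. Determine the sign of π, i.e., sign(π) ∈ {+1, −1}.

+1

Orbit of 51 under x↦146x: [51, 67, 48, 100, 156, 11, 36]… (length divides ord_157(146)).
Cycle type of π: 78×2 + 1; total 3 cycles.
157 − 3 = 154 transpositions; sign(π) = (−1)^154 = +1.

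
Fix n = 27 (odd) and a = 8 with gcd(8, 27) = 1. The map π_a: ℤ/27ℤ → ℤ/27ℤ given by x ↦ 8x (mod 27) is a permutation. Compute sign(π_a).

-1

Trace 19: π^k(19) = [19, 17, 1, 8, 10, 26] for k=0..5.
The orbit structure of x ↦ 8x mod 27: 8 orbits of sizes [6, 6, 6, 2, 2, 2, 2, 1].
sign(π) = (−1)^{n − #cycles} = (−1)^{27−8} = (−1)^19 = -1.
(8|27)_J = -1 (Zolotarev's lemma cross-check).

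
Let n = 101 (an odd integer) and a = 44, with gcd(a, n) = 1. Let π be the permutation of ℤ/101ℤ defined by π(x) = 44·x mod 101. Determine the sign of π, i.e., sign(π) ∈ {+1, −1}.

-1

Trace 69: π^k(69) = [69, 6, 62, 1, 44, 17, 41] for k=0..6.
Decompose π into cycles: lengths [20, 20, 20, 20, 20, 1] (6 cycles, including the fixed point 0).
n − c = 101 − 6 = 95; sign = (−1)^95 = -1.
Check: (44/101) = -1 by Zolotarev.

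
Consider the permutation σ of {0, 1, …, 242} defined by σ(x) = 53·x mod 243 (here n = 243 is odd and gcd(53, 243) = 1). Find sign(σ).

-1

Start at x=163: 163 → 134 → 55 → 242 → 190 → 107 → 82 → … (one orbit).
Cycle type of π: 18×9 + 6×9 + 2×13 + 1; total 32 cycles.
Σ(ℓ_i−1) = 243−32 = 211; sign = (−1)^211 = -1.
Check: (53/243) = -1 by Zolotarev.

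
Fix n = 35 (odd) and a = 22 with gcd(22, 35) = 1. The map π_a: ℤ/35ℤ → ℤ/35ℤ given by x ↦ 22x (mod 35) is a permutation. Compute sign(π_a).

Orbit of 8 under x↦22x: [8, 1, 22, 29]… (length divides ord_35(22)).
Cycle lengths of π_22 on ℤ/35ℤ: [4, 4, 4, 4, 4, 4, 4, 1, 1, 1, 1, 1, 1, 1]; 14 cycles in total.
14 cycles on 35: each ℓ→(−1)^(ℓ−1), product (−1)^21 = -1.
The Jacobi symbol (22|35) = -1 (Zolotarev) agrees.

-1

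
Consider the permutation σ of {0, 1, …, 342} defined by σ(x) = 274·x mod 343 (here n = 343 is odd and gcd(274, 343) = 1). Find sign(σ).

Start at x=57: 57 → 183 → 64 → 43 → 120 → 295 → 225 → … (one orbit).
19 cycles of lengths [49, 49, 49, 49, 49, 49, 7, 7, 7, 7, 7, 7, 1, 1, 1, 1, 1, 1, 1].
Σ(ℓ_i−1) = 343−19 = 324; sign = (−1)^324 = +1.
Via Zolotarev, sign(π_{274}) = (274|343) = +1.

+1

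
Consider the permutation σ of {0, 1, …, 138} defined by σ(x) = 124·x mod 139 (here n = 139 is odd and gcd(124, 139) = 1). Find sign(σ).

Start at x=107: 107 → 63 → 28 → 136 → 45 → 20 → 117 → … (one orbit).
π_124 has 3 disjoint cycles with lengths [69, 69, 1] on {0,…,138}.
sign(π) = (−1)^{n − #cycles} = (−1)^{139−3} = (−1)^136 = +1.

+1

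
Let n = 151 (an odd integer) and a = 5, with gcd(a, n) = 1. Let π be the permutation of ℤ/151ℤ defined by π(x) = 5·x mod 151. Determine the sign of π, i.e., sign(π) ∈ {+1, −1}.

+1

Trace 121: π^k(121) = [121, 1, 5, 25, 125, 21, 105] for k=0..6.
Cycle lengths of π_5 on ℤ/151ℤ: [75, 75, 1]; 3 cycles in total.
n − c = 151 − 3 = 148; sign = (−1)^148 = +1.
Check: (5/151) = +1 by Zolotarev.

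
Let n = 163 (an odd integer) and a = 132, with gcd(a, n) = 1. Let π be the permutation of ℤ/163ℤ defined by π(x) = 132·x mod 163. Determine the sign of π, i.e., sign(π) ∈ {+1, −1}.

Start at x=132: 132 → 146 → 38 → 126 → 6 → 140 → 61 → … (one orbit).
Cycle type of π: 27×6 + 1; total 7 cycles.
7 cycles on 163: each ℓ→(−1)^(ℓ−1), product (−1)^156 = +1.
(132|163)_J = +1 (Zolotarev's lemma cross-check).

+1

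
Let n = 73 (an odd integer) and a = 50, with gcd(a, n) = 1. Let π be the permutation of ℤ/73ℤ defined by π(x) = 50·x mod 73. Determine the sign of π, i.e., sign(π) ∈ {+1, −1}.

Orbit of 8 under x↦50x: [8, 35, 71, 46, 37, 25, 9]… (length divides ord_73(50)).
π_50 has 3 disjoint cycles with lengths [36, 36, 1] on {0,…,72}.
Σ(ℓ_i−1) = 73−3 = 70; sign = (−1)^70 = +1.

+1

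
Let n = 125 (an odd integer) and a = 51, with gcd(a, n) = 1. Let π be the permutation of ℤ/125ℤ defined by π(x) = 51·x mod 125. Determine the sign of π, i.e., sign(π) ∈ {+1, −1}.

Start at x=51: 51 → 101 → 26 → 76 → 1 → 51 (one orbit).
The orbit structure of x ↦ 51x mod 125: 45 orbits of sizes [5, 5, 5, 5, 5, 5, 5, 5, 5, 5, 5, 5, 5, 5, 5, 5, 5, 5, 5, 5, 1, 1, 1, 1, 1, 1, 1, 1, 1, 1, 1, 1, 1, 1, 1, 1, 1, 1, 1, 1, 1, 1, 1, 1, 1].
125 − 45 = 80 transpositions; sign(π) = (−1)^80 = +1.
The Jacobi symbol (51|125) = +1 (Zolotarev) agrees.

+1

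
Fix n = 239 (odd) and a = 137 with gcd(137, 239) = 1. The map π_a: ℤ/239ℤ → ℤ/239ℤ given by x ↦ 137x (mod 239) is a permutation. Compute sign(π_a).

Orbit of 5 under x↦137x: [5, 207, 157, 238, 102, 112, 48]… (length divides ord_239(137)).
2 cycles of lengths [238, 1].
2 cycles on 239: each ℓ→(−1)^(ℓ−1), product (−1)^237 = -1.
Check: (137/239) = -1 by Zolotarev.

-1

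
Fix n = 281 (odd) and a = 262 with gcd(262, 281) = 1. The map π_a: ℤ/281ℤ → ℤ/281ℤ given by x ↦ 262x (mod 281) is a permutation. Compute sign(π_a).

Trace 272: π^k(272) = [272, 171, 123, 192, 5, 186, 119] for k=0..6.
Cycle lengths of π_262 on ℤ/281ℤ: [280, 1]; 2 cycles in total.
2 cycles on 281: each ℓ→(−1)^(ℓ−1), product (−1)^279 = -1.
Check: (262/281) = -1 by Zolotarev.

-1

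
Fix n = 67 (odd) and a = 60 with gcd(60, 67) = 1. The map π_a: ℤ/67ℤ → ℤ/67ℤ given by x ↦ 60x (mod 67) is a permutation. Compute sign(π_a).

Start at x=19: 19 → 1 → 60 → 49 → 59 → 56 → 10 → … (one orbit).
3 cycles of lengths [33, 33, 1].
With 3 cycles on 67 points, sign = (−1)^{67−3} = +1.

+1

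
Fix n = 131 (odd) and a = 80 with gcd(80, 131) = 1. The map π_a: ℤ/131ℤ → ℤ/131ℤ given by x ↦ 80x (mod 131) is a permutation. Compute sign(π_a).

+1

Start at x=107: 107 → 45 → 63 → 62 → 113 → 1 → 80 → … (one orbit).
11 cycles of lengths [13, 13, 13, 13, 13, 13, 13, 13, 13, 13, 1].
n − c = 131 − 11 = 120; sign = (−1)^120 = +1.
Via Zolotarev, sign(π_{80}) = (80|131) = +1.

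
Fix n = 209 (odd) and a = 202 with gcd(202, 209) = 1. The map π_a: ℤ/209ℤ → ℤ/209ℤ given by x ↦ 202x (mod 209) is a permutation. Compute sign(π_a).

Orbit of 144 under x↦202x: [144, 37, 159, 141, 58, 12, 125]… (length divides ord_209(202)).
Decompose π into cycles: lengths [30, 30, 30, 30, 30, 30, 6, 6, 6, 5, 5, 1] (12 cycles, including the fixed point 0).
Σ(ℓ_i−1) = 209−12 = 197; sign = (−1)^197 = -1.
(202|209)_J = -1 (Zolotarev's lemma cross-check).

-1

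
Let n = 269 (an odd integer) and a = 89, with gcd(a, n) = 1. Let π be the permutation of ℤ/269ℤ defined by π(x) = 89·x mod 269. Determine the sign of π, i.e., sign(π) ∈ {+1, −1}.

Trace 70: π^k(70) = [70, 43, 61, 49, 57, 231, 115] for k=0..6.
Decompose π into cycles: lengths [134, 134, 1] (3 cycles, including the fixed point 0).
3 cycles on 269: each ℓ→(−1)^(ℓ−1), product (−1)^266 = +1.
Via Zolotarev, sign(π_{89}) = (89|269) = +1.

+1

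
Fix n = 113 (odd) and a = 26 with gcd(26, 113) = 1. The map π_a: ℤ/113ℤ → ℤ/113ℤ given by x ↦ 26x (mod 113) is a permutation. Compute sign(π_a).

Orbit of 16 under x↦26x: [16, 77, 81, 72, 64, 82, 98]… (length divides ord_113(26)).
The orbit structure of x ↦ 26x mod 113: 3 orbits of sizes [56, 56, 1].
3 cycles on 113: each ℓ→(−1)^(ℓ−1), product (−1)^110 = +1.
Zolotarev: (26|113) = +1, matching the cycle-count sign.

+1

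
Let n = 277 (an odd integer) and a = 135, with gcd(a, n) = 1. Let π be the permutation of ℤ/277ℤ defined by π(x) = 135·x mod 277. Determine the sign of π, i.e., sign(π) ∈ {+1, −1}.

Orbit of 5 under x↦135x: [5, 121, 269, 28, 179, 66, 46]… (length divides ord_277(135)).
Cycle type of π: 276 + 1; total 2 cycles.
2 cycles on 277: each ℓ→(−1)^(ℓ−1), product (−1)^275 = -1.
Check: (135/277) = -1 by Zolotarev.

-1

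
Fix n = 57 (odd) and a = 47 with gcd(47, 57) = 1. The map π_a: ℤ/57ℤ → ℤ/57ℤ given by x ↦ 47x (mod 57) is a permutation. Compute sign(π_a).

Trace 1: π^k(1) = [1, 47, 43, 26, 25, 35, 49] for k=0..6.
Decompose π into cycles: lengths [18, 18, 9, 9, 2, 1] (6 cycles, including the fixed point 0).
6 cycles on 57: each ℓ→(−1)^(ℓ−1), product (−1)^51 = -1.

-1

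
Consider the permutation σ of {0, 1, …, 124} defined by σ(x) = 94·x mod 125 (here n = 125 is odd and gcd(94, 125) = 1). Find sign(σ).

Orbit of 44 under x↦94x: [44, 11, 34, 71, 49, 106, 89]… (length divides ord_125(94)).
Decompose π into cycles: lengths [50, 50, 10, 10, 2, 2, 1] (7 cycles, including the fixed point 0).
n − c = 125 − 7 = 118; sign = (−1)^118 = +1.

+1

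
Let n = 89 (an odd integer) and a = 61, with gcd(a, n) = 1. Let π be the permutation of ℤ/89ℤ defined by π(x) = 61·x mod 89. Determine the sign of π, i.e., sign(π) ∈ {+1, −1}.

Start at x=58: 58 → 67 → 82 → 18 → 30 → 50 → 24 → … (one orbit).
Cycle type of π: 88 + 1; total 2 cycles.
2 cycles on 89: each ℓ→(−1)^(ℓ−1), product (−1)^87 = -1.
Via Zolotarev, sign(π_{61}) = (61|89) = -1.

-1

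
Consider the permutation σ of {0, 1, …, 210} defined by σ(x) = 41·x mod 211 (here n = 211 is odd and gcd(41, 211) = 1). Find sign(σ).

-1

Orbit of 188 under x↦41x: [188, 112, 161, 60, 139, 2, 82]… (length divides ord_211(41)).
π_41 has 2 disjoint cycles with lengths [210, 1] on {0,…,210}.
211 − 2 = 209 transpositions; sign(π) = (−1)^209 = -1.
Zolotarev: (41|211) = -1, matching the cycle-count sign.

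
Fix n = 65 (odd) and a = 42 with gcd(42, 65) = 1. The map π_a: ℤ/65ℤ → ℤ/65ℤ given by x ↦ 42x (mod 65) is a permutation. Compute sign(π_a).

-1

Orbit of 42 under x↦42x: [42, 9, 53, 16, 22, 14, 3]… (length divides ord_65(42)).
Cycle type of π: 12×4 + 4 + 3×4 + 1; total 10 cycles.
n − c = 65 − 10 = 55; sign = (−1)^55 = -1.
Check: (42/65) = -1 by Zolotarev.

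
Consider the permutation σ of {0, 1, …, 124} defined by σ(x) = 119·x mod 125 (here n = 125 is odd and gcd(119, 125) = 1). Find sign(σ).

Trace 1: π^k(1) = [1, 119, 36, 34, 46, 99, 31] for k=0..6.
The orbit structure of x ↦ 119x mod 125: 7 orbits of sizes [50, 50, 10, 10, 2, 2, 1].
sign(π) = (−1)^{n − #cycles} = (−1)^{125−7} = (−1)^118 = +1.

+1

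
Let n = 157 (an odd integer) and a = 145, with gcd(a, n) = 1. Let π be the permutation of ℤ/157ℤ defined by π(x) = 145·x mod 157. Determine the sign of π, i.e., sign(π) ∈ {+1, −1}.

Orbit of 145 under x↦145x: [145, 144, 156, 12, 13, 1]… (length divides ord_157(145)).
π_145 has 27 disjoint cycles with lengths [6, 6, 6, 6, 6, 6, 6, 6, 6, 6, 6, 6, 6, 6, 6, 6, 6, 6, 6, 6, 6, 6, 6, 6, 6, 6, 1] on {0,…,156}.
Σ(ℓ_i−1) = 157−27 = 130; sign = (−1)^130 = +1.

+1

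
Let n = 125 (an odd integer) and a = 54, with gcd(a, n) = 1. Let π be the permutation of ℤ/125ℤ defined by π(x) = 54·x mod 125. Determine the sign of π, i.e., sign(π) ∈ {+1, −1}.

+1

Orbit of 36 under x↦54x: [36, 69, 101, 79, 16, 114, 31]… (length divides ord_125(54)).
π_54 has 7 disjoint cycles with lengths [50, 50, 10, 10, 2, 2, 1] on {0,…,124}.
sign(π) = (−1)^{n − #cycles} = (−1)^{125−7} = (−1)^118 = +1.
Zolotarev: (54|125) = +1, matching the cycle-count sign.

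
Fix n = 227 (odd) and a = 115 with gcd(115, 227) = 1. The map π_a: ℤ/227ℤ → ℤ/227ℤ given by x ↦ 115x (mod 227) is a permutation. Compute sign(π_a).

Start at x=47: 47 → 184 → 49 → 187 → 167 → 137 → 92 → … (one orbit).
2 cycles of lengths [226, 1].
Σ(ℓ_i−1) = 227−2 = 225; sign = (−1)^225 = -1.

-1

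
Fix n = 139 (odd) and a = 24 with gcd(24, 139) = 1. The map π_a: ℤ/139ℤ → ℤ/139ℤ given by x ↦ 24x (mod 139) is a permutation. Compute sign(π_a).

Start at x=117: 117 → 28 → 116 → 4 → 96 → 80 → 113 → … (one orbit).
Cycle lengths of π_24 on ℤ/139ℤ: [69, 69, 1]; 3 cycles in total.
139 − 3 = 136 transpositions; sign(π) = (−1)^136 = +1.
Zolotarev: (24|139) = +1, matching the cycle-count sign.

+1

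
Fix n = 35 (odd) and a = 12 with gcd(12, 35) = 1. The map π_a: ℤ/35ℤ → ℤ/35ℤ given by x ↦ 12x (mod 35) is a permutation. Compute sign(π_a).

Trace 11: π^k(11) = [11, 27, 9, 3, 1, 12, 4] for k=0..6.
5 cycles of lengths [12, 12, 6, 4, 1].
5 cycles on 35: each ℓ→(−1)^(ℓ−1), product (−1)^30 = +1.
The Jacobi symbol (12|35) = +1 (Zolotarev) agrees.

+1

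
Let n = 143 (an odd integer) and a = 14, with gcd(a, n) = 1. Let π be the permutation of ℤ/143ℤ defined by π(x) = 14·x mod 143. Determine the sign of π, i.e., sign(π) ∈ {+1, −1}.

+1

Trace 53: π^k(53) = [53, 27, 92, 1, 14] for k=0..4.
Decompose π into cycles: lengths [5, 5, 5, 5, 5, 5, 5, 5, 5, 5, 5, 5, 5, 5, 5, 5, 5, 5, 5, 5, 5, 5, 5, 5, 5, 5, 1, 1, 1, 1, 1, 1, 1, 1, 1, 1, 1, 1, 1] (39 cycles, including the fixed point 0).
n − c = 143 − 39 = 104; sign = (−1)^104 = +1.
The Jacobi symbol (14|143) = +1 (Zolotarev) agrees.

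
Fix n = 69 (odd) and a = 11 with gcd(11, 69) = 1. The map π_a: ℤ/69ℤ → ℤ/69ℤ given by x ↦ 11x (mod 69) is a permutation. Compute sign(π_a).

Orbit of 17 under x↦11x: [17, 49, 56, 64, 14, 16, 38]… (length divides ord_69(11)).
Cycle lengths of π_11 on ℤ/69ℤ: [22, 22, 22, 2, 1]; 5 cycles in total.
5 cycles on 69: each ℓ→(−1)^(ℓ−1), product (−1)^64 = +1.
Via Zolotarev, sign(π_{11}) = (11|69) = +1.

+1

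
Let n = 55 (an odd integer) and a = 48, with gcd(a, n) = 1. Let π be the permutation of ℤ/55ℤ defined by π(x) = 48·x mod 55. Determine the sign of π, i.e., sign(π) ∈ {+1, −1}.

Trace 47: π^k(47) = [47, 1, 48, 49, 42, 36, 23] for k=0..6.
Cycle type of π: 20×2 + 5×2 + 4 + 1; total 6 cycles.
6 cycles on 55: each ℓ→(−1)^(ℓ−1), product (−1)^49 = -1.
Via Zolotarev, sign(π_{48}) = (48|55) = -1.

-1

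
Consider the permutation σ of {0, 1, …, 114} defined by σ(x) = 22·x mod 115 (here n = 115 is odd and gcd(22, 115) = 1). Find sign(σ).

Orbit of 68 under x↦22x: [68, 1, 22, 24]… (length divides ord_115(22)).
π_22 has 35 disjoint cycles with lengths [4, 4, 4, 4, 4, 4, 4, 4, 4, 4, 4, 4, 4, 4, 4, 4, 4, 4, 4, 4, 4, 4, 4, 2, 2, 2, 2, 2, 2, 2, 2, 2, 2, 2, 1] on {0,…,114}.
35 cycles on 115: each ℓ→(−1)^(ℓ−1), product (−1)^80 = +1.
The Jacobi symbol (22|115) = +1 (Zolotarev) agrees.

+1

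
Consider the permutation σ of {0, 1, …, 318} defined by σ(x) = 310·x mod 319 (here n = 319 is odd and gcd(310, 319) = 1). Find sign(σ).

Trace 123: π^k(123) = [123, 169, 74, 291, 252, 284, 315] for k=0..6.
Cycle type of π: 70×4 + 10 + 7×4 + 1; total 10 cycles.
sign(π) = (−1)^{n − #cycles} = (−1)^{319−10} = (−1)^309 = -1.
Check: (310/319) = -1 by Zolotarev.

-1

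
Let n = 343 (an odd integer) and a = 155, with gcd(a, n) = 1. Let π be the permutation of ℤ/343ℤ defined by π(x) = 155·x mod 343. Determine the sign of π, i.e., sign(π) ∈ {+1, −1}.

Orbit of 183 under x↦155x: [183, 239, 1, 155, 15, 267, 225]… (length divides ord_343(155)).
19 cycles of lengths [49, 49, 49, 49, 49, 49, 7, 7, 7, 7, 7, 7, 1, 1, 1, 1, 1, 1, 1].
343 − 19 = 324 transpositions; sign(π) = (−1)^324 = +1.
The Jacobi symbol (155|343) = +1 (Zolotarev) agrees.

+1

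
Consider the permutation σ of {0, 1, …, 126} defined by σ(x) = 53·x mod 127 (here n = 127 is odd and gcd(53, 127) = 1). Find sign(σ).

Start at x=117: 117 → 105 → 104 → 51 → 36 → 3 → 32 → … (one orbit).
Cycle type of π: 126 + 1; total 2 cycles.
sign(π) = (−1)^{n − #cycles} = (−1)^{127−2} = (−1)^125 = -1.
Zolotarev: (53|127) = -1, matching the cycle-count sign.

-1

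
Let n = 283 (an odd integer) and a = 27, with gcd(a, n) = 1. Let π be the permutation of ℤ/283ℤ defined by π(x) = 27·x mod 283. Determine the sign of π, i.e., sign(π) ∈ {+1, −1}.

-1

Start at x=67: 67 → 111 → 167 → 264 → 53 → 16 → 149 → … (one orbit).
4 cycles of lengths [94, 94, 94, 1].
n − c = 283 − 4 = 279; sign = (−1)^279 = -1.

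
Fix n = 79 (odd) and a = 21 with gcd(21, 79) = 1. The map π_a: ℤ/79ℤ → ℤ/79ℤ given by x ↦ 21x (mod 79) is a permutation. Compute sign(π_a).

Orbit of 1 under x↦21x: [1, 21, 46, 18, 62, 38, 8]… (length divides ord_79(21)).
7 cycles of lengths [13, 13, 13, 13, 13, 13, 1].
With 7 cycles on 79 points, sign = (−1)^{79−7} = +1.

+1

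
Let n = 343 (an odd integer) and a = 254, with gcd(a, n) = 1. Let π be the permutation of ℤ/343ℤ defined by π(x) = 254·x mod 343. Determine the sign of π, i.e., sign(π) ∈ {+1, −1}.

+1

Orbit of 109 under x↦254x: [109, 246, 58, 326, 141, 142, 53]… (length divides ord_343(254)).
The orbit structure of x ↦ 254x mod 343: 7 orbits of sizes [147, 147, 21, 21, 3, 3, 1].
Σ(ℓ_i−1) = 343−7 = 336; sign = (−1)^336 = +1.
The Jacobi symbol (254|343) = +1 (Zolotarev) agrees.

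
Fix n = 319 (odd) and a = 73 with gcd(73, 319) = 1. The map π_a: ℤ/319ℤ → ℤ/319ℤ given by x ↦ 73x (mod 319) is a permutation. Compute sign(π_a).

+1

Start at x=263: 263 → 59 → 160 → 196 → 272 → 78 → 271 → … (one orbit).
Decompose π into cycles: lengths [140, 140, 28, 10, 1] (5 cycles, including the fixed point 0).
Σ(ℓ_i−1) = 319−5 = 314; sign = (−1)^314 = +1.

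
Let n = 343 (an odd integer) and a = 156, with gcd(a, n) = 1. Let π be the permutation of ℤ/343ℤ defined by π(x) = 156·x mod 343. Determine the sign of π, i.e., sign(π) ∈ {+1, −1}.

Trace 148: π^k(148) = [148, 107, 228, 239, 240, 53, 36] for k=0..6.
Cycle type of π: 147×2 + 21×2 + 3×2 + 1; total 7 cycles.
sign(π) = (−1)^{n − #cycles} = (−1)^{343−7} = (−1)^336 = +1.
Via Zolotarev, sign(π_{156}) = (156|343) = +1.

+1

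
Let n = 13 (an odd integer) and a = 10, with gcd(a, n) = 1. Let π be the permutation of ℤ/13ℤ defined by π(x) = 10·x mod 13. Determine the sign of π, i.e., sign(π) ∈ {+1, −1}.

Start at x=12: 12 → 3 → 4 → 1 → 10 → 9 → 12 (one orbit).
π_10 has 3 disjoint cycles with lengths [6, 6, 1] on {0,…,12}.
13 − 3 = 10 transpositions; sign(π) = (−1)^10 = +1.
Check: (10/13) = +1 by Zolotarev.

+1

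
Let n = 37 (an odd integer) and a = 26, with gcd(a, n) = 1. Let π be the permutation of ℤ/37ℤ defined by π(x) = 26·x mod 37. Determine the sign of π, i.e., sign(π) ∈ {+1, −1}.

+1

Start at x=1: 1 → 26 → 10 → 1 (one orbit).
Cycle lengths of π_26 on ℤ/37ℤ: [3, 3, 3, 3, 3, 3, 3, 3, 3, 3, 3, 3, 1]; 13 cycles in total.
37 − 13 = 24 transpositions; sign(π) = (−1)^24 = +1.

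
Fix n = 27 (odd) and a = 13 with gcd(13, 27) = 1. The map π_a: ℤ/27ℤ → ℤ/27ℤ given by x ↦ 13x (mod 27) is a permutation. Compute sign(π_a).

+1

Trace 13: π^k(13) = [13, 7, 10, 22, 16, 19, 4] for k=0..6.
Cycle lengths of π_13 on ℤ/27ℤ: [9, 9, 3, 3, 1, 1, 1]; 7 cycles in total.
7 cycles on 27: each ℓ→(−1)^(ℓ−1), product (−1)^20 = +1.
Check: (13/27) = +1 by Zolotarev.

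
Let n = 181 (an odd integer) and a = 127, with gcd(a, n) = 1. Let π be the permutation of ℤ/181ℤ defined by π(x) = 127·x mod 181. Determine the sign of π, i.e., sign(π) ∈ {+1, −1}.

Orbit of 106 under x↦127x: [106, 68, 129, 93, 46, 50, 15]… (length divides ord_181(127)).
Cycle type of π: 180 + 1; total 2 cycles.
181 − 2 = 179 transpositions; sign(π) = (−1)^179 = -1.
The Jacobi symbol (127|181) = -1 (Zolotarev) agrees.

-1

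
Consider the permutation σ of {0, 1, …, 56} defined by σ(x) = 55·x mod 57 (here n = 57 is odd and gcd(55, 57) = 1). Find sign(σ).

+1

Orbit of 43 under x↦55x: [43, 28, 1, 55, 4, 49, 16]… (length divides ord_57(55)).
9 cycles of lengths [9, 9, 9, 9, 9, 9, 1, 1, 1].
n − c = 57 − 9 = 48; sign = (−1)^48 = +1.
Via Zolotarev, sign(π_{55}) = (55|57) = +1.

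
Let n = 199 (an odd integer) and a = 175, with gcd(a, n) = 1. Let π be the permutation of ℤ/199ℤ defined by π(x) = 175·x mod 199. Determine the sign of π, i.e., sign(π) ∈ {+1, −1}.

Orbit of 1 under x↦175x: [1, 175, 178, 106, 43, 162, 92]… (length divides ord_199(175)).
π_175 has 23 disjoint cycles with lengths [9, 9, 9, 9, 9, 9, 9, 9, 9, 9, 9, 9, 9, 9, 9, 9, 9, 9, 9, 9, 9, 9, 1] on {0,…,198}.
n − c = 199 − 23 = 176; sign = (−1)^176 = +1.
(175|199)_J = +1 (Zolotarev's lemma cross-check).

+1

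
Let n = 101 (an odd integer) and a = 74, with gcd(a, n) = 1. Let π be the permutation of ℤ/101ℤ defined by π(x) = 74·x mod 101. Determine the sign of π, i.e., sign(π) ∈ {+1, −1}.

-1

Trace 87: π^k(87) = [87, 75, 96, 34, 92, 41, 4] for k=0..6.
2 cycles of lengths [100, 1].
2 cycles on 101: each ℓ→(−1)^(ℓ−1), product (−1)^99 = -1.
(74|101)_J = -1 (Zolotarev's lemma cross-check).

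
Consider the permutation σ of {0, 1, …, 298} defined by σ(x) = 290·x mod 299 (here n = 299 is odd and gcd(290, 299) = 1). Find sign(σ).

-1

Orbit of 243 under x↦290x: [243, 205, 248, 160, 55, 103, 269]… (length divides ord_299(290)).
Cycle type of π: 66×4 + 22 + 6×2 + 1; total 8 cycles.
With 8 cycles on 299 points, sign = (−1)^{299−8} = -1.
Via Zolotarev, sign(π_{290}) = (290|299) = -1.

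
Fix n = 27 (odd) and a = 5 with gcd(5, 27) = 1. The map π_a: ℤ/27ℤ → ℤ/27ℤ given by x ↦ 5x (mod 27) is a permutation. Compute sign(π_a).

-1

Start at x=8: 8 → 13 → 11 → 1 → 5 → 25 → 17 → … (one orbit).
4 cycles of lengths [18, 6, 2, 1].
27 − 4 = 23 transpositions; sign(π) = (−1)^23 = -1.
Via Zolotarev, sign(π_{5}) = (5|27) = -1.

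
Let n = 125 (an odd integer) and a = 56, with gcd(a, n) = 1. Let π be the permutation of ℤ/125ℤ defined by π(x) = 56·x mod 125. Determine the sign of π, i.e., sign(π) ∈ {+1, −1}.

+1

Trace 91: π^k(91) = [91, 96, 1, 56, 11, 116, 121] for k=0..6.
The orbit structure of x ↦ 56x mod 125: 13 orbits of sizes [25, 25, 25, 25, 5, 5, 5, 5, 1, 1, 1, 1, 1].
With 13 cycles on 125 points, sign = (−1)^{125−13} = +1.
(56|125)_J = +1 (Zolotarev's lemma cross-check).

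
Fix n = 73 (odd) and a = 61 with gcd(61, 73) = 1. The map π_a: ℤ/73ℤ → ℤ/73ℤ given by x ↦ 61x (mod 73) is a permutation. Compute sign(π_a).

+1

Start at x=18: 18 → 3 → 37 → 67 → 72 → 12 → 2 → … (one orbit).
Decompose π into cycles: lengths [36, 36, 1] (3 cycles, including the fixed point 0).
73 − 3 = 70 transpositions; sign(π) = (−1)^70 = +1.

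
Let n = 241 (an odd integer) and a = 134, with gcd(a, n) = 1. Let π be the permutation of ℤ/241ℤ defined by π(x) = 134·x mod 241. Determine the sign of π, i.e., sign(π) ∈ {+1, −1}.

Orbit of 141 under x↦134x: [141, 96, 91, 144, 16, 216, 24]… (length divides ord_241(134)).
π_134 has 5 disjoint cycles with lengths [60, 60, 60, 60, 1] on {0,…,240}.
With 5 cycles on 241 points, sign = (−1)^{241−5} = +1.

+1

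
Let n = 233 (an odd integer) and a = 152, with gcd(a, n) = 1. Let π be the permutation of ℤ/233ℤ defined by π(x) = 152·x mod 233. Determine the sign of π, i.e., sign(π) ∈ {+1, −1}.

Start at x=71: 71 → 74 → 64 → 175 → 38 → 184 → 8 → … (one orbit).
Decompose π into cycles: lengths [29, 29, 29, 29, 29, 29, 29, 29, 1] (9 cycles, including the fixed point 0).
n − c = 233 − 9 = 224; sign = (−1)^224 = +1.

+1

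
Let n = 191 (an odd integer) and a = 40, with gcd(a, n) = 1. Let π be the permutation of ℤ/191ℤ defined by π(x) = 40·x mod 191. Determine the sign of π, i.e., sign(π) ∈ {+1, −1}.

Trace 26: π^k(26) = [26, 85, 153, 8, 129, 3, 120] for k=0..6.
The orbit structure of x ↦ 40x mod 191: 3 orbits of sizes [95, 95, 1].
191 − 3 = 188 transpositions; sign(π) = (−1)^188 = +1.
Check: (40/191) = +1 by Zolotarev.

+1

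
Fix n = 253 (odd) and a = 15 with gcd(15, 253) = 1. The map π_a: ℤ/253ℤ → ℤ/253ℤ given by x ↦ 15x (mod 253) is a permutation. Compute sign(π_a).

Trace 49: π^k(49) = [49, 229, 146, 166, 213, 159, 108] for k=0..6.
π_15 has 6 disjoint cycles with lengths [110, 110, 22, 5, 5, 1] on {0,…,252}.
Σ(ℓ_i−1) = 253−6 = 247; sign = (−1)^247 = -1.

-1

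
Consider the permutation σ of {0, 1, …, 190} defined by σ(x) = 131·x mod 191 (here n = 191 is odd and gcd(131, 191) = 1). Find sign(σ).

-1

Trace 51: π^k(51) = [51, 187, 49, 116, 107, 74, 144] for k=0..6.
The orbit structure of x ↦ 131x mod 191: 2 orbits of sizes [190, 1].
sign(π) = (−1)^{n − #cycles} = (−1)^{191−2} = (−1)^189 = -1.
Zolotarev: (131|191) = -1, matching the cycle-count sign.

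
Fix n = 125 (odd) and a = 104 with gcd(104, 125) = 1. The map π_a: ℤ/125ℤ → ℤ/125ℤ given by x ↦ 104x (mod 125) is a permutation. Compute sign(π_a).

Trace 6: π^k(6) = [6, 124, 21, 59, 11, 19, 101] for k=0..6.
Cycle lengths of π_104 on ℤ/125ℤ: [50, 50, 10, 10, 2, 2, 1]; 7 cycles in total.
7 cycles on 125: each ℓ→(−1)^(ℓ−1), product (−1)^118 = +1.
Via Zolotarev, sign(π_{104}) = (104|125) = +1.

+1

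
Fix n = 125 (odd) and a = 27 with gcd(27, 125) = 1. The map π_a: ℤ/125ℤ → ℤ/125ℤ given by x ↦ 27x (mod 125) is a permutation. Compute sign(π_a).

Orbit of 112 under x↦27x: [112, 24, 23, 121, 17, 84, 18]… (length divides ord_125(27)).
Decompose π into cycles: lengths [100, 20, 4, 1] (4 cycles, including the fixed point 0).
sign(π) = (−1)^{n − #cycles} = (−1)^{125−4} = (−1)^121 = -1.
Zolotarev: (27|125) = -1, matching the cycle-count sign.

-1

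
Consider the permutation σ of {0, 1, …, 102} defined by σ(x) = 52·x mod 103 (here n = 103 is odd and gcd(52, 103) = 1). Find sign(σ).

Start at x=17: 17 → 60 → 30 → 15 → 59 → 81 → 92 → … (one orbit).
Cycle lengths of π_52 on ℤ/103ℤ: [51, 51, 1]; 3 cycles in total.
Σ(ℓ_i−1) = 103−3 = 100; sign = (−1)^100 = +1.
Via Zolotarev, sign(π_{52}) = (52|103) = +1.

+1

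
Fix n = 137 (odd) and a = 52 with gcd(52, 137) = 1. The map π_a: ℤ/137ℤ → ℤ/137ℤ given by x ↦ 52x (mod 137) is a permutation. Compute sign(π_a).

-1

Start at x=96: 96 → 60 → 106 → 32 → 20 → 81 → 102 → … (one orbit).
π_52 has 2 disjoint cycles with lengths [136, 1] on {0,…,136}.
137 − 2 = 135 transpositions; sign(π) = (−1)^135 = -1.
The Jacobi symbol (52|137) = -1 (Zolotarev) agrees.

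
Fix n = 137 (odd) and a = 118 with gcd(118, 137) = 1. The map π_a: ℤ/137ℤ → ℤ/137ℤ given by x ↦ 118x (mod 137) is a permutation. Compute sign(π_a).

Orbit of 135 under x↦118x: [135, 38, 100, 18, 69, 59, 112]… (length divides ord_137(118)).
π_118 has 3 disjoint cycles with lengths [68, 68, 1] on {0,…,136}.
137 − 3 = 134 transpositions; sign(π) = (−1)^134 = +1.

+1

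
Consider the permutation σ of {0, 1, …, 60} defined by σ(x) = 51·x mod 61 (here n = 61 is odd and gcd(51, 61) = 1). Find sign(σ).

-1

Orbit of 36 under x↦51x: [36, 6, 1, 51, 39, 37, 57]… (length divides ord_61(51)).
π_51 has 2 disjoint cycles with lengths [60, 1] on {0,…,60}.
61 − 2 = 59 transpositions; sign(π) = (−1)^59 = -1.
(51|61)_J = -1 (Zolotarev's lemma cross-check).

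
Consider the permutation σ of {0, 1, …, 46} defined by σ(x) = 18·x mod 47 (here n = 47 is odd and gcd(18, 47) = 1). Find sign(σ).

+1

Start at x=16: 16 → 6 → 14 → 17 → 24 → 9 → 21 → … (one orbit).
3 cycles of lengths [23, 23, 1].
sign(π) = (−1)^{n − #cycles} = (−1)^{47−3} = (−1)^44 = +1.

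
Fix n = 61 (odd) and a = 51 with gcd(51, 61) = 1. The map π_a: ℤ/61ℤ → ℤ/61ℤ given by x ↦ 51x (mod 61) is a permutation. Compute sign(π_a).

Orbit of 17 under x↦51x: [17, 13, 53, 19, 54, 9, 32]… (length divides ord_61(51)).
The orbit structure of x ↦ 51x mod 61: 2 orbits of sizes [60, 1].
sign(π) = (−1)^{n − #cycles} = (−1)^{61−2} = (−1)^59 = -1.

-1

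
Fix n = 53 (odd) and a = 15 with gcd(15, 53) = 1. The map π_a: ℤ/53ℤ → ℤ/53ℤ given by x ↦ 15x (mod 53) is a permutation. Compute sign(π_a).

Start at x=46: 46 → 1 → 15 → 13 → 36 → 10 → 44 → … (one orbit).
Cycle type of π: 13×4 + 1; total 5 cycles.
With 5 cycles on 53 points, sign = (−1)^{53−5} = +1.

+1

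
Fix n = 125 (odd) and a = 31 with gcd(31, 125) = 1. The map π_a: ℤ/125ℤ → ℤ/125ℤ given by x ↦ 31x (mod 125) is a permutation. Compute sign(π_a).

Start at x=21: 21 → 26 → 56 → 111 → 66 → 46 → 51 → … (one orbit).
13 cycles of lengths [25, 25, 25, 25, 5, 5, 5, 5, 1, 1, 1, 1, 1].
n − c = 125 − 13 = 112; sign = (−1)^112 = +1.
Via Zolotarev, sign(π_{31}) = (31|125) = +1.

+1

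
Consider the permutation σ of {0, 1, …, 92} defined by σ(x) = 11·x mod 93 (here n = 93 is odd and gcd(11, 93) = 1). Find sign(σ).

+1

Trace 82: π^k(82) = [82, 65, 64, 53, 25, 89, 49] for k=0..6.
Cycle lengths of π_11 on ℤ/93ℤ: [30, 30, 30, 2, 1]; 5 cycles in total.
n − c = 93 − 5 = 88; sign = (−1)^88 = +1.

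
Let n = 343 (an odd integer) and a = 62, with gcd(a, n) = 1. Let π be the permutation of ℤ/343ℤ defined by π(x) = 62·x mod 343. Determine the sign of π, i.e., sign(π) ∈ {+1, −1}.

-1

Start at x=76: 76 → 253 → 251 → 127 → 328 → 99 → 307 → … (one orbit).
π_62 has 10 disjoint cycles with lengths [98, 98, 98, 14, 14, 14, 2, 2, 2, 1] on {0,…,342}.
Σ(ℓ_i−1) = 343−10 = 333; sign = (−1)^333 = -1.
(62|343)_J = -1 (Zolotarev's lemma cross-check).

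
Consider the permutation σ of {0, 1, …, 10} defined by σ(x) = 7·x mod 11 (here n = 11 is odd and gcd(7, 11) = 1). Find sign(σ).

-1

Trace 1: π^k(1) = [1, 7, 5, 2, 3, 10, 4] for k=0..6.
Cycle type of π: 10 + 1; total 2 cycles.
n − c = 11 − 2 = 9; sign = (−1)^9 = -1.
The Jacobi symbol (7|11) = -1 (Zolotarev) agrees.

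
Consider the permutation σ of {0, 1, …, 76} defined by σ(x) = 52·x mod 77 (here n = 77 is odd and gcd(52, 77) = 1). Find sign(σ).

+1

Orbit of 36 under x↦52x: [36, 24, 16, 62, 67, 19, 64]… (length divides ord_77(52)).
π_52 has 5 disjoint cycles with lengths [30, 30, 10, 6, 1] on {0,…,76}.
77 − 5 = 72 transpositions; sign(π) = (−1)^72 = +1.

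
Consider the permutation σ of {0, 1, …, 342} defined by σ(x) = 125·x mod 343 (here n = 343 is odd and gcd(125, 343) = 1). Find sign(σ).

Start at x=174: 174 → 141 → 132 → 36 → 41 → 323 → 244 → … (one orbit).
The orbit structure of x ↦ 125x mod 343: 10 orbits of sizes [98, 98, 98, 14, 14, 14, 2, 2, 2, 1].
343 − 10 = 333 transpositions; sign(π) = (−1)^333 = -1.

-1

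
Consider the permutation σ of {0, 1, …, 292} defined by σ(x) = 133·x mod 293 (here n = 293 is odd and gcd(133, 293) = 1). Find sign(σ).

Orbit of 100 under x↦133x: [100, 115, 59, 229, 278, 56, 123]… (length divides ord_293(133)).
Cycle type of π: 73×4 + 1; total 5 cycles.
293 − 5 = 288 transpositions; sign(π) = (−1)^288 = +1.

+1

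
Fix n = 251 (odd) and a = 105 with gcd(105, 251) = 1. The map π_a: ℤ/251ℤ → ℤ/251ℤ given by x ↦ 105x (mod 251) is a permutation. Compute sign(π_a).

Trace 189: π^k(189) = [189, 16, 174, 198, 208, 3, 64] for k=0..6.
Decompose π into cycles: lengths [125, 125, 1] (3 cycles, including the fixed point 0).
3 cycles on 251: each ℓ→(−1)^(ℓ−1), product (−1)^248 = +1.

+1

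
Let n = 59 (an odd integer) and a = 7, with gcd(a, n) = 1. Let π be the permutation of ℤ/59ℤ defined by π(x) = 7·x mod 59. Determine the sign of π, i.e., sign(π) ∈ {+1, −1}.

+1

Orbit of 7 under x↦7x: [7, 49, 48, 41, 51, 3, 21]… (length divides ord_59(7)).
Cycle lengths of π_7 on ℤ/59ℤ: [29, 29, 1]; 3 cycles in total.
sign(π) = (−1)^{n − #cycles} = (−1)^{59−3} = (−1)^56 = +1.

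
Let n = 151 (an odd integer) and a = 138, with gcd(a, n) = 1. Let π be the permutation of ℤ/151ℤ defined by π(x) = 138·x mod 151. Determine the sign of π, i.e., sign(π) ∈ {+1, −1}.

Trace 45: π^k(45) = [45, 19, 55, 40, 84, 116, 2] for k=0..6.
π_138 has 3 disjoint cycles with lengths [75, 75, 1] on {0,…,150}.
sign(π) = (−1)^{n − #cycles} = (−1)^{151−3} = (−1)^148 = +1.

+1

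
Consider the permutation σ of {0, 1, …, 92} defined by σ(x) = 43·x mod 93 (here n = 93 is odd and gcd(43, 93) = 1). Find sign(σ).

Trace 16: π^k(16) = [16, 37, 10, 58, 76, 13, 1] for k=0..6.
The orbit structure of x ↦ 43x mod 93: 6 orbits of sizes [30, 30, 30, 1, 1, 1].
With 6 cycles on 93 points, sign = (−1)^{93−6} = -1.
Zolotarev: (43|93) = -1, matching the cycle-count sign.

-1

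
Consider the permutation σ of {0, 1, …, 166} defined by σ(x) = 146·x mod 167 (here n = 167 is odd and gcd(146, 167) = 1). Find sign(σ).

-1

Start at x=101: 101 → 50 → 119 → 6 → 41 → 141 → 45 → … (one orbit).
Cycle lengths of π_146 on ℤ/167ℤ: [166, 1]; 2 cycles in total.
n − c = 167 − 2 = 165; sign = (−1)^165 = -1.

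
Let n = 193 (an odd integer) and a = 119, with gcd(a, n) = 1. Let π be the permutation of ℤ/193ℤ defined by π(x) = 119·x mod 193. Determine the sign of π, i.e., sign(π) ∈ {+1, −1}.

-1

Orbit of 126 under x↦119x: [126, 133, 1, 119, 72, 76, 166]… (length divides ord_193(119)).
4 cycles of lengths [64, 64, 64, 1].
With 4 cycles on 193 points, sign = (−1)^{193−4} = -1.
Via Zolotarev, sign(π_{119}) = (119|193) = -1.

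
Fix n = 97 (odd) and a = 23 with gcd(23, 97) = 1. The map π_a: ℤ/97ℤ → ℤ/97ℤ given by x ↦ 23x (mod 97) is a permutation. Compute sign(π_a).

Trace 23: π^k(23) = [23, 44, 42, 93, 5, 18, 26] for k=0..6.
2 cycles of lengths [96, 1].
n − c = 97 − 2 = 95; sign = (−1)^95 = -1.

-1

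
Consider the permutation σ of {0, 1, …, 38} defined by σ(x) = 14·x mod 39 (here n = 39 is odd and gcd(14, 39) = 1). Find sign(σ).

Trace 14: π^k(14) = [14, 1] for k=0..1.
Decompose π into cycles: lengths [2, 2, 2, 2, 2, 2, 2, 2, 2, 2, 2, 2, 2, 1, 1, 1, 1, 1, 1, 1, 1, 1, 1, 1, 1, 1] (26 cycles, including the fixed point 0).
sign(π) = (−1)^{n − #cycles} = (−1)^{39−26} = (−1)^13 = -1.
Via Zolotarev, sign(π_{14}) = (14|39) = -1.

-1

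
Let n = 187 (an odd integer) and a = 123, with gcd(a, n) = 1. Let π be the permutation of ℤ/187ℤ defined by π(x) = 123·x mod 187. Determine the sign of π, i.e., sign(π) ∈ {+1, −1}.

-1

Start at x=1: 1 → 123 → 169 → 30 → 137 → 21 → 152 → … (one orbit).
Decompose π into cycles: lengths [20, 20, 20, 20, 20, 20, 20, 20, 10, 4, 4, 4, 4, 1] (14 cycles, including the fixed point 0).
With 14 cycles on 187 points, sign = (−1)^{187−14} = -1.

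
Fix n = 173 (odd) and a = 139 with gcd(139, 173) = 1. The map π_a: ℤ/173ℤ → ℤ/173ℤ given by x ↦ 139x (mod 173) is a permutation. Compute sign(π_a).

+1

Trace 51: π^k(51) = [51, 169, 136, 47, 132, 10, 6] for k=0..6.
π_139 has 5 disjoint cycles with lengths [43, 43, 43, 43, 1] on {0,…,172}.
Σ(ℓ_i−1) = 173−5 = 168; sign = (−1)^168 = +1.
Zolotarev: (139|173) = +1, matching the cycle-count sign.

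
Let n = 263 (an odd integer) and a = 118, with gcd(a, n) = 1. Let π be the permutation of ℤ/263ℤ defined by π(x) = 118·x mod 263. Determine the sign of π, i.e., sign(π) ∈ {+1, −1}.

Trace 178: π^k(178) = [178, 227, 223, 14, 74, 53, 205] for k=0..6.
2 cycles of lengths [262, 1].
n − c = 263 − 2 = 261; sign = (−1)^261 = -1.

-1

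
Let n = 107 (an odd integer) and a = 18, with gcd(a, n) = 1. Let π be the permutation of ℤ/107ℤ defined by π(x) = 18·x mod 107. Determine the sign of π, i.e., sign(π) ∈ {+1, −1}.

Orbit of 1 under x↦18x: [1, 18, 3, 54, 9, 55, 27]… (length divides ord_107(18)).
Cycle lengths of π_18 on ℤ/107ℤ: [106, 1]; 2 cycles in total.
With 2 cycles on 107 points, sign = (−1)^{107−2} = -1.
Check: (18/107) = -1 by Zolotarev.

-1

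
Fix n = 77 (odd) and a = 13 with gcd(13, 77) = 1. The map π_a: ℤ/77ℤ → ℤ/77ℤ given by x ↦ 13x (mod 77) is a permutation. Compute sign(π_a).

Trace 6: π^k(6) = [6, 1, 13, 15, 41, 71, 76] for k=0..6.
Cycle lengths of π_13 on ℤ/77ℤ: [10, 10, 10, 10, 10, 10, 10, 2, 2, 2, 1]; 11 cycles in total.
n − c = 77 − 11 = 66; sign = (−1)^66 = +1.

+1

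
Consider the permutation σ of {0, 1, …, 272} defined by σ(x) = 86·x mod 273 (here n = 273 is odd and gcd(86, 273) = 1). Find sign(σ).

Orbit of 64 under x↦86x: [64, 44, 235, 8, 142, 200, 1]… (length divides ord_273(86)).
33 cycles of lengths [12, 12, 12, 12, 12, 12, 12, 12, 12, 12, 12, 12, 12, 12, 12, 12, 12, 12, 6, 6, 4, 4, 4, 4, 4, 4, 4, 4, 4, 3, 3, 2, 1].
273 − 33 = 240 transpositions; sign(π) = (−1)^240 = +1.
Zolotarev: (86|273) = +1, matching the cycle-count sign.

+1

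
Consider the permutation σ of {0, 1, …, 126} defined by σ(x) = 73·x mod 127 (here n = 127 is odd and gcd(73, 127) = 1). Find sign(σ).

Start at x=94: 94 → 4 → 38 → 107 → 64 → 100 → 61 → … (one orbit).
Cycle lengths of π_73 on ℤ/127ℤ: [21, 21, 21, 21, 21, 21, 1]; 7 cycles in total.
sign(π) = (−1)^{n − #cycles} = (−1)^{127−7} = (−1)^120 = +1.
(73|127)_J = +1 (Zolotarev's lemma cross-check).

+1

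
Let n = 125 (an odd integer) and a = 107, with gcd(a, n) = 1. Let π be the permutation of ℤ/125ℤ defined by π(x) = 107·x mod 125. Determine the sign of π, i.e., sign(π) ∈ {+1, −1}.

-1

Trace 51: π^k(51) = [51, 82, 24, 68, 26, 32, 49] for k=0..6.
Cycle lengths of π_107 on ℤ/125ℤ: [20, 20, 20, 20, 20, 4, 4, 4, 4, 4, 4, 1]; 12 cycles in total.
With 12 cycles on 125 points, sign = (−1)^{125−12} = -1.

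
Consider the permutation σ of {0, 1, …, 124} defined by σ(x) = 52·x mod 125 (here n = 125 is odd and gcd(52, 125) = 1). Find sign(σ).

Start at x=31: 31 → 112 → 74 → 98 → 96 → 117 → 84 → … (one orbit).
π_52 has 4 disjoint cycles with lengths [100, 20, 4, 1] on {0,…,124}.
4 cycles on 125: each ℓ→(−1)^(ℓ−1), product (−1)^121 = -1.
The Jacobi symbol (52|125) = -1 (Zolotarev) agrees.

-1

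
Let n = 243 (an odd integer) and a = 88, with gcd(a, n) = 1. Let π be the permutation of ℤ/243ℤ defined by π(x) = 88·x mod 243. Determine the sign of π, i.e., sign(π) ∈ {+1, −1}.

+1

Trace 214: π^k(214) = [214, 121, 199, 16, 193, 217, 142] for k=0..6.
11 cycles of lengths [81, 81, 27, 27, 9, 9, 3, 3, 1, 1, 1].
11 cycles on 243: each ℓ→(−1)^(ℓ−1), product (−1)^232 = +1.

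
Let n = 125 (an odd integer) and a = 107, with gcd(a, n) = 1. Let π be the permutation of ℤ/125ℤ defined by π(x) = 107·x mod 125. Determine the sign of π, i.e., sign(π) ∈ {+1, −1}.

Trace 57: π^k(57) = [57, 99, 93, 76, 7, 124, 18] for k=0..6.
π_107 has 12 disjoint cycles with lengths [20, 20, 20, 20, 20, 4, 4, 4, 4, 4, 4, 1] on {0,…,124}.
Σ(ℓ_i−1) = 125−12 = 113; sign = (−1)^113 = -1.
(107|125)_J = -1 (Zolotarev's lemma cross-check).

-1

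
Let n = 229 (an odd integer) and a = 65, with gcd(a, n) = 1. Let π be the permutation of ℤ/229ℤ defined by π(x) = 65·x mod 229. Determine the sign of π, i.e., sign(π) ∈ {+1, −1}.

-1

Start at x=50: 50 → 44 → 112 → 181 → 86 → 94 → 156 → … (one orbit).
Cycle type of π: 228 + 1; total 2 cycles.
With 2 cycles on 229 points, sign = (−1)^{229−2} = -1.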